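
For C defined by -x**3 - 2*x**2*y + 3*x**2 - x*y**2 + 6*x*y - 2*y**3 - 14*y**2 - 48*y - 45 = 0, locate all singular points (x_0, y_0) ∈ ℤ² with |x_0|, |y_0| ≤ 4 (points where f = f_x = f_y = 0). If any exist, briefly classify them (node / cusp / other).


Singular points: {(3, -3)}; classification: cusp.

Compute partial derivatives:
  f_x = -3*x**2 - 4*x*y + 6*x - y**2 + 6*y.
  f_y = -2*x**2 - 2*x*y + 6*x - 6*y**2 - 28*y - 48.
Scan x_0 ∈ {−4, ..., 4}. For each x_0, f_y(x_0, y) is a polynomial in y; find its integer roots y ∈ {−4, ..., 4}, then test f_x and f at those candidates.
  x = -4: f_y(-4, y) = -6*y**2 - 20*y - 104; no integer root y with |y| ≤ 4.
  x = -3: f_y(-3, y) = -6*y**2 - 22*y - 84; no integer root y with |y| ≤ 4.
  x = -2: f_y(-2, y) = -6*y**2 - 24*y - 68; no integer root y with |y| ≤ 4.
  x = -1: f_y(-1, y) = -6*y**2 - 26*y - 56; no integer root y with |y| ≤ 4.
  x = 0: f_y(0, y) = -6*y**2 - 28*y - 48; no integer root y with |y| ≤ 4.
  x = 1: f_y(1, y) = -6*y**2 - 30*y - 44; no integer root y with |y| ≤ 4.
  x = 2: f_y(2, y) = -6*y**2 - 32*y - 44; no integer root y with |y| ≤ 4.
  x = 3: f_y(3, y) = -6*y**2 - 34*y - 48; vanishes at y ∈ {-3}. (3, -3): f_x = 0, f = 0 — SINGULAR.
  x = 4: f_y(4, y) = -6*y**2 - 36*y - 56; no integer root y with |y| ≤ 4.
Only singular point on the grid: (3, -3).
Classify: substitute x = 3 + u, y = -3 + v and expand: f = -u**3 - 2*u**2*v - u*v**2 - 2*v**3 + v**2.
No constant or linear terms (consistent with a singular point). Quadratic part: v**2. Cubic part: -u**3 - 2*u**2*v - u*v**2 - 2*v**3.
The quadratic part v**2 is a perfect square, so there is a single (double) tangent line v = 0, i.e. y = -3. Restricting the cubic part to that line (v = 0) leaves -u**3 ≠ 0, so f is not divisible by v and the branch is v² ≈ u**3 to lowest order — this is a cusp.
Classification: cusp.


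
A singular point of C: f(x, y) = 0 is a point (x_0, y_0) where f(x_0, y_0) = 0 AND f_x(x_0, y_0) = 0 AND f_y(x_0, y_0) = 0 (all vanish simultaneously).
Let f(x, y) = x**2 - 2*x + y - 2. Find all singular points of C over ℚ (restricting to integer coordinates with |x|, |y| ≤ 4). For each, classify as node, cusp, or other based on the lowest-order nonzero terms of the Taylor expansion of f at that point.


No singular points in the scanned grid; C is smooth there.

Compute partial derivatives:
  f_x = 2*x - 2.
  f_y = 1.
f_y = 1 is a nonzero constant, so f_y never vanishes: no point (x, y) can satisfy f = f_x = f_y = 0. In particular no (x, y) ∈ {−4, ..., 4}² is singular; the curve is smooth.


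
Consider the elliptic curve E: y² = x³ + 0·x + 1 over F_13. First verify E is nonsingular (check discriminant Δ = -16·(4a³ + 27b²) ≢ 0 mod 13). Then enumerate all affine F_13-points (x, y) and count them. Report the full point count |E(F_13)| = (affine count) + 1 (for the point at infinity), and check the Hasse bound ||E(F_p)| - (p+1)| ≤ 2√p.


Affine points = {(0, 1), (0, 12), (2, 3), (2, 10), (4, 0), (5, 3), (5, 10), (6, 3), (6, 10), (10, 0), (12, 0)}; affine count = 11; |E(F_13)| = 12.

Discriminant check: Δ ∝ 4a³ + 27b² = 4·0³ + 27·1² = 4·0 + 27·1 ≡ 1 (mod 13). Nonzero ⇒ E is nonsingular.
For each x ∈ F_13, compute rhs = x³ + 0·x + 1 mod 13, then count y ∈ F_13 with y² ≡ rhs.
  x = 0: rhs = 1, matching y values: 1, 12 (2 points).
  x = 1: rhs = 2, matching y values: none (0 points).
  x = 2: rhs = 9, matching y values: 3, 10 (2 points).
  x = 3: rhs = 2, matching y values: none (0 points).
  x = 4: rhs = 0, matching y values: 0 (1 points).
  x = 5: rhs = 9, matching y values: 3, 10 (2 points).
  x = 6: rhs = 9, matching y values: 3, 10 (2 points).
  x = 7: rhs = 6, matching y values: none (0 points).
  x = 8: rhs = 6, matching y values: none (0 points).
  x = 9: rhs = 2, matching y values: none (0 points).
  x = 10: rhs = 0, matching y values: 0 (1 points).
  x = 11: rhs = 6, matching y values: none (0 points).
  x = 12: rhs = 0, matching y values: 0 (1 points).
Total affine count: 11.
Full point count |E(F_13)| = 11 + 1 = 12.
Hasse bound: |12 − (13+1)| = |-2| = 2 ≤ 2√13 ≈ 7.2111 ✓.


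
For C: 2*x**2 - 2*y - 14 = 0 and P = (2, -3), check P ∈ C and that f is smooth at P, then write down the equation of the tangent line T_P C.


Tangent line at P: 8*x - 2*y - 22 = 0.

Step 1: f(2, -3) = 0, so P lies on C.
Step 2: partial derivatives
  f_x(x, y) = 4*x, f_y(x, y) = -2.
  f_x(P) = 8, f_y(P) = -2 (gradient nonzero, so P is smooth).
Step 3: tangent line at P: 8·(x − 2) + -2·(y − -3) = 0.
Expanding: 8*x - 2*y - 22 = 0.


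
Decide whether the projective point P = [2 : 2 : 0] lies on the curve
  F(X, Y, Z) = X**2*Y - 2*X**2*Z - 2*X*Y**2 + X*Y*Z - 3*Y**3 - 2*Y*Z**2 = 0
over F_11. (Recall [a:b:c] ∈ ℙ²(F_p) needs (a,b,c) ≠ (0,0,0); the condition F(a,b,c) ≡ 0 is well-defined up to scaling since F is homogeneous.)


F(2,2,0) ≡ 1 (mod 11); P is NOT on the curve.

Evaluate F(2, 2, 0) term-by-term (mod 11).
  X**2*Y ↦ 1·4·2·1 = 8
  -2*X**2*Z ↦ -2·4·1·0 = 0
  -2*X*Y**2 ↦ -2·2·4·1 = -16
  X*Y*Z ↦ 1·2·2·0 = 0
  -3*Y**3 ↦ -3·1·8·1 = -24
  -2*Y*Z**2 ↦ -2·1·2·0 = 0
Sum: F(2, 2, 0) = (8) + (0) + (-16) + (0) + (-24) + (0) = -32.
Reducing mod 11: -32 ≡ 1 (mod 11).
Since F(a, b, c) ≡ 1 ≠ 0 (mod 11), P does NOT lie on the curve.


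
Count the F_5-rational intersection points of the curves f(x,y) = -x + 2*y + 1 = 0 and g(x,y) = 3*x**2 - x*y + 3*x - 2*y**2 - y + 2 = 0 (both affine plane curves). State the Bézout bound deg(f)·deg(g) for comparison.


Common zeros: {(4, 4)}; count = 1; Bézout bound = 2.

deg(f) = 1, deg(g) = 2, so Bézout bound = 2.
Scan x ∈ F_5. For each x, list the y ∈ F_5 with f(x, y) ≡ 0 and those with g(x, y) ≡ 0 (mod 5); the common zeros in that column are the intersection.
  x = 0: f ≡ 0 at y ∈ {2}; g ≡ 0 at y ∈ ∅; common: ∅.
  x = 1: f ≡ 0 at y ∈ {0}; g ≡ 0 at y ∈ ∅; common: ∅.
  x = 2: f ≡ 0 at y ∈ {3}; g ≡ 0 at y ∈ {0, 1}; common: ∅.
  x = 3: f ≡ 0 at y ∈ {1}; g ≡ 0 at y ∈ {4}; common: ∅.
  x = 4: f ≡ 0 at y ∈ {4}; g ≡ 0 at y ∈ {1, 4}; common: {4}.
Collecting: common zeros = {(4, 4)}, so the count is 1.
Comparison with the Bézout bound: 1 ≤ 2 = deg(f)·deg(g), as expected for curves with no common component (the affine F_5-count falls short of the bound because intersections may lie at infinity, over extension fields, or carry multiplicity).


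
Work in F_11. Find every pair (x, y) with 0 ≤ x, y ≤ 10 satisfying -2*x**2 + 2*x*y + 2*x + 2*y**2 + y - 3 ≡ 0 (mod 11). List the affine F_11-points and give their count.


Affine F_11-points: {(0, 1), (0, 4), (1, 2), (2, 1), (2, 2), (3, 6), (3, 7), (4, 6), (5, 4), (5, 7)}; count = 10.

For each of the 121 pairs (x, y) ∈ F_11², evaluate f(x, y) mod 11. Record the zeros.
  x = 0: [0↦8, 1↦0, 2↦7, 3↦7, 4↦0, 5↦8, 6↦9, 7↦3, 8↦1, 9↦3, 10↦9]  zeros at y ∈ {1, 4}
  x = 1: [0↦8, 1↦2, 2↦0, 3↦2, 4↦8, 5↦7, 6↦10, 7↦6, 8↦6, 9↦10, 10↦7]  zeros at y ∈ {2}
  x = 2: [0↦4, 1↦0, 2↦0, 3↦4, 4↦1, 5↦2, 6↦7, 7↦5, 8↦7, 9↦2, 10↦1]  zeros at y ∈ {1, 2}
  x = 3: [0↦7, 1↦5, 2↦7, 3↦2, 4↦1, 5↦4, 6↦0, 7↦0, 8↦4, 9↦1, 10↦2]  zeros at y ∈ {6, 7}
  x = 4: [0↦6, 1↦6, 2↦10, 3↦7, 4↦8, 5↦2, 6↦0, 7↦2, 8↦8, 9↦7, 10↦10]  zeros at y ∈ {6}
  x = 5: [0↦1, 1↦3, 2↦9, 3↦8, 4↦0, 5↦7, 6↦7, 7↦0, 8↦8, 9↦9, 10↦3]  zeros at y ∈ {4, 7}
  x = 6: [0↦3, 1↦7, 2↦4, 3↦5, 4↦10, 5↦8, 6↦10, 7↦5, 8↦4, 9↦7, 10↦3]  zeros at y ∈ ∅
  x = 7: [0↦1, 1↦7, 2↦6, 3↦9, 4↦5, 5↦5, 6↦9, 7↦6, 8↦7, 9↦1, 10↦10]  zeros at y ∈ ∅
  x = 8: [0↦6, 1↦3, 2↦4, 3↦9, 4↦7, 5↦9, 6↦4, 7↦3, 8↦6, 9↦2, 10↦2]  zeros at y ∈ ∅
  x = 9: [0↦7, 1↦6, 2↦9, 3↦5, 4↦5, 5↦9, 6↦6, 7↦7, 8↦1, 9↦10, 10↦1]  zeros at y ∈ ∅
  x = 10: [0↦4, 1↦5, 2↦10, 3↦8, 4↦10, 5↦5, 6↦4, 7↦7, 8↦3, 9↦3, 10↦7]  zeros at y ∈ ∅
Collecting zeros: affine points = {(0, 1), (0, 4), (1, 2), (2, 1), (2, 2), (3, 6), (3, 7), (4, 6), (5, 4), (5, 7)}.
Total count |C(F_11)_aff| = 10.


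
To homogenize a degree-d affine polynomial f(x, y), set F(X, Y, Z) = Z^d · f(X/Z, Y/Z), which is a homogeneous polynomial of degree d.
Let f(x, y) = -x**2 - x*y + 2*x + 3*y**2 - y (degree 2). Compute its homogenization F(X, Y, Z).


F(X, Y, Z) = -X**2 - X*Y + 2*X*Z + 3*Y**2 - Y*Z

deg(f) = 2.
Substitute x = X/Z, y = Y/Z into f, then multiply by Z^2.
  monomial -1·x^2·y^0 ↦ -1·X^2·Y^0·Z^0.
  monomial -1·x^1·y^1 ↦ -1·X^1·Y^1·Z^0.
  monomial 2·x^1·y^0 ↦ 2·X^1·Y^0·Z^1.
  monomial 3·x^0·y^2 ↦ 3·X^0·Y^2·Z^0.
  monomial -1·x^0·y^1 ↦ -1·X^0·Y^1·Z^1.
Collecting: F(X, Y, Z) = -X**2 - X*Y + 2*X*Z + 3*Y**2 - Y*Z.


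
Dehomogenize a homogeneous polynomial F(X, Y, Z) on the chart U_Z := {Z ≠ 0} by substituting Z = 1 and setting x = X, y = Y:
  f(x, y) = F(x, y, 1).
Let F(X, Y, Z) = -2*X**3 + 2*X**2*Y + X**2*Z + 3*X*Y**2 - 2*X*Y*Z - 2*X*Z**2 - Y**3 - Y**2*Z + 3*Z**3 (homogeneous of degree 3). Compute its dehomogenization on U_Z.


f(x, y) = -2*x**3 + 2*x**2*y + x**2 + 3*x*y**2 - 2*x*y - 2*x - y**3 - y**2 + 3

On U_Z we set Z = 1. Each monomial c·X^i·Y^j·Z^k in F becomes c·x^i·y^j·1^k = c·x^i·y^j.
Substituting Z = 1: F(X, Y, 1) = -2*x**3 + 2*x**2*y + x**2 + 3*x*y**2 - 2*x*y - 2*x - y**3 - y**2 + 3.
Note: deg(f) ≤ deg(F) = 3; strict inequality happens when F is divisible by Z (lost terms).


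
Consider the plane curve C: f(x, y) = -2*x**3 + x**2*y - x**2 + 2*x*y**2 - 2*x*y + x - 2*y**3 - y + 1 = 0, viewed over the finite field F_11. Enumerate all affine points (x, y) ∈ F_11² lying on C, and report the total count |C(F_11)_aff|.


Affine F_11-points: {(1, 8), (4, 5), (7, 4), (7, 6), (7, 8), (9, 0)}; count = 6.

For each of the 121 pairs (x, y) ∈ F_11², evaluate f(x, y) mod 11. Record the zeros.
  x = 0: [0↦1, 1↦9, 2↦5, 3↦10, 4↦1, 5↦10, 6↦3, 7↦1, 8↦3, 9↦8, 10↦4]  zeros at y ∈ ∅
  x = 1: [0↦10, 1↦8, 2↦9, 3↦1, 4↦5, 5↦9, 6↦1, 7↦2, 8↦0, 9↦5, 10↦5]  zeros at y ∈ {8}
  x = 2: [0↦5, 1↦6, 2↦3, 3↦6, 4↦3, 5↦4, 6↦8, 7↦3, 8↦10, 9↦6, 10↦1]  zeros at y ∈ ∅
  x = 3: [0↦7, 1↦2, 2↦8, 3↦2, 4↦5, 5↦5, 6↦1, 7↦3, 8↦10, 9↦10, 10↦2]  zeros at y ∈ ∅
  x = 4: [0↦4, 1↦6, 2↦1, 3↦10, 4↦10, 5↦0, 6↦1, 7↦1, 8↦10, 9↦5, 10↦7]  zeros at y ∈ {5}
  x = 5: [0↦6, 1↦6, 2↦3, 3↦7, 4↦6, 5↦10, 6↦7, 7↦7, 8↦9, 9↦1, 10↦4]  zeros at y ∈ ∅
  x = 6: [0↦1, 1↦1, 2↦2, 3↦3, 4↦3, 5↦1, 6↦7, 7↦9, 8↦6, 9↦8, 10↦3]  zeros at y ∈ ∅
  x = 7: [0↦10, 1↦1, 2↦8, 3↦8, 4↦0, 5↦5, 6↦0, 7↦6, 8↦0, 9↦3, 10↦3]  zeros at y ∈ {4, 6, 8}
  x = 8: [0↦10, 1↦5, 2↦9, 3↦10, 4↦7, 5↦10, 6↦7, 7↦8, 8↦1, 9↦7, 10↦3]  zeros at y ∈ ∅
  x = 9: [0↦0, 1↦1, 2↦4, 3↦8, 4↦1, 5↦4, 6↦5, 7↦3, 8↦8, 9↦8, 10↦2]  zeros at y ∈ {0}
  x = 10: [0↦1, 1↦10, 2↦3, 3↦1, 4↦3, 5↦8, 6↦4, 7↦1, 8↦9, 9↦5, 10↦10]  zeros at y ∈ ∅
Collecting zeros: affine points = {(1, 8), (4, 5), (7, 4), (7, 6), (7, 8), (9, 0)}.
Total count |C(F_11)_aff| = 6.


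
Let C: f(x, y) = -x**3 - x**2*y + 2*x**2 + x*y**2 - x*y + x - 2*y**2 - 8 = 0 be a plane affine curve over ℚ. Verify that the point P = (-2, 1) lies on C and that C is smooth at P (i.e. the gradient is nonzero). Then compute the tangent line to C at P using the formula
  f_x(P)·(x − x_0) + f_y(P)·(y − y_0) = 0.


Tangent line at P: -15*x - 10*y - 20 = 0.

Step 1: f(-2, 1) = 0, so P lies on C.
Step 2: partial derivatives
  f_x(x, y) = -3*x**2 - 2*x*y + 4*x + y**2 - y + 1, f_y(x, y) = -x**2 + 2*x*y - x - 4*y.
  f_x(P) = -15, f_y(P) = -10 (gradient nonzero, so P is smooth).
Step 3: tangent line at P: -15·(x − -2) + -10·(y − 1) = 0.
Expanding: -15*x - 10*y - 20 = 0.


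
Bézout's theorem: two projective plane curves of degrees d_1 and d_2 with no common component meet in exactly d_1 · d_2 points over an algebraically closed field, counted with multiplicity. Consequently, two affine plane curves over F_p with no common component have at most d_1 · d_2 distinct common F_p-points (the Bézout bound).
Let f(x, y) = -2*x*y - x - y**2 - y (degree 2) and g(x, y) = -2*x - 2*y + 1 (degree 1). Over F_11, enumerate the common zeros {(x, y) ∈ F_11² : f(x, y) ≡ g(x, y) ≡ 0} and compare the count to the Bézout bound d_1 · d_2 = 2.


Common zeros: {(3, 3), (8, 9)}; count = 2; Bézout bound = 2.

deg(f) = 2, deg(g) = 1, so Bézout bound = 2.
Scan x ∈ F_11. For each x, list the y ∈ F_11 with f(x, y) ≡ 0 and those with g(x, y) ≡ 0 (mod 11); the common zeros in that column are the intersection.
  x = 0: f ≡ 0 at y ∈ {0, 10}; g ≡ 0 at y ∈ {6}; common: ∅.
  x = 1: f ≡ 0 at y ∈ {2, 6}; g ≡ 0 at y ∈ {5}; common: ∅.
  x = 2: f ≡ 0 at y ∈ ∅; g ≡ 0 at y ∈ {4}; common: ∅.
  x = 3: f ≡ 0 at y ∈ {1, 3}; g ≡ 0 at y ∈ {3}; common: {3}.
  x = 4: f ≡ 0 at y ∈ ∅; g ≡ 0 at y ∈ {2}; common: ∅.
  x = 5: f ≡ 0 at y ∈ ∅; g ≡ 0 at y ∈ {1}; common: ∅.
  x = 6: f ≡ 0 at y ∈ ∅; g ≡ 0 at y ∈ {0}; common: ∅.
  x = 7: f ≡ 0 at y ∈ ∅; g ≡ 0 at y ∈ {10}; common: ∅.
  x = 8: f ≡ 0 at y ∈ {7, 9}; g ≡ 0 at y ∈ {9}; common: {9}.
  x = 9: f ≡ 0 at y ∈ ∅; g ≡ 0 at y ∈ {8}; common: ∅.
  x = 10: f ≡ 0 at y ∈ {4, 8}; g ≡ 0 at y ∈ {7}; common: ∅.
Collecting: common zeros = {(3, 3), (8, 9)}, so the count is 2.
Comparison with the Bézout bound: 2 ≤ 2 = deg(f)·deg(g), as expected for curves with no common component (the bound is attained).


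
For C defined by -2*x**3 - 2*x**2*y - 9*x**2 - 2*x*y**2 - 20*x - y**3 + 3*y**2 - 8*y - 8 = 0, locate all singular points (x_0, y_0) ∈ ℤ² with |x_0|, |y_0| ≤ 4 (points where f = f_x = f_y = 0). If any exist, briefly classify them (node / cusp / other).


Singular points: {(-2, 2)}; classification: node.

Compute partial derivatives:
  f_x = -6*x**2 - 4*x*y - 18*x - 2*y**2 - 20.
  f_y = -2*x**2 - 4*x*y - 3*y**2 + 6*y - 8.
Scan x_0 ∈ {−4, ..., 4}. For each x_0, f_y(x_0, y) is a polynomial in y; find its integer roots y ∈ {−4, ..., 4}, then test f_x and f at those candidates.
  x = -4: f_y(-4, y) = -3*y**2 + 22*y - 40; vanishes at y ∈ {4}. (-4, 4): f_x = -12 ≠ 0.
  x = -3: f_y(-3, y) = -3*y**2 + 18*y - 26; no integer root y with |y| ≤ 4.
  x = -2: f_y(-2, y) = -3*y**2 + 14*y - 16; vanishes at y ∈ {2}. (-2, 2): f_x = 0, f = 0 — SINGULAR.
  x = -1: f_y(-1, y) = -3*y**2 + 10*y - 10; no integer root y with |y| ≤ 4.
  x = 0: f_y(0, y) = -3*y**2 + 6*y - 8; no integer root y with |y| ≤ 4.
  x = 1: f_y(1, y) = -3*y**2 + 2*y - 10; no integer root y with |y| ≤ 4.
  x = 2: f_y(2, y) = -3*y**2 - 2*y - 16; no integer root y with |y| ≤ 4.
  x = 3: f_y(3, y) = -3*y**2 - 6*y - 26; no integer root y with |y| ≤ 4.
  x = 4: f_y(4, y) = -3*y**2 - 10*y - 40; no integer root y with |y| ≤ 4.
Only singular point on the grid: (-2, 2).
Classify: substitute x = -2 + u, y = 2 + v and expand: f = -2*u**3 - 2*u**2*v - u**2 - 2*u*v**2 - v**3 + v**2.
No constant or linear terms (consistent with a singular point). Quadratic part: -u**2 + v**2. Cubic part: -2*u**3 - 2*u**2*v - 2*u*v**2 - v**3.
The quadratic part v**2 - u**2 = (v − u)(v + u) splits into two distinct linear factors, so there are two distinct tangent lines y − 2 = ±(x − -2) — this is a node (ordinary double point).
Classification: node.


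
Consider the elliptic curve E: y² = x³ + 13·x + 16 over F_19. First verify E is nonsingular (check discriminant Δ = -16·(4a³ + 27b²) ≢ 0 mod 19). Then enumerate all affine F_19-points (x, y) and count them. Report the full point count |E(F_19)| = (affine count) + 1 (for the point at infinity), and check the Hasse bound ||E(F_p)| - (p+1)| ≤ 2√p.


Affine points = {(0, 4), (0, 15), (1, 7), (1, 12), (3, 5), (3, 14), (5, 4), (5, 15), (6, 5), (6, 14), (8, 9), (8, 10), (9, 8), (9, 11), (10, 5), (10, 14), (12, 0), (13, 8), (13, 11), (14, 4), (14, 15), (16, 8), (16, 11), (17, 1), (17, 18)}; affine count = 25; |E(F_19)| = 26.

Discriminant check: Δ ∝ 4a³ + 27b² = 4·13³ + 27·16² = 4·2197 + 27·256 ≡ 6 (mod 19). Nonzero ⇒ E is nonsingular.
For each x ∈ F_19, compute rhs = x³ + 13·x + 16 mod 19, then count y ∈ F_19 with y² ≡ rhs.
  x = 0: rhs = 16, matching y values: 4, 15 (2 points).
  x = 1: rhs = 11, matching y values: 7, 12 (2 points).
  x = 2: rhs = 12, matching y values: none (0 points).
  x = 3: rhs = 6, matching y values: 5, 14 (2 points).
  x = 4: rhs = 18, matching y values: none (0 points).
  x = 5: rhs = 16, matching y values: 4, 15 (2 points).
  x = 6: rhs = 6, matching y values: 5, 14 (2 points).
  x = 7: rhs = 13, matching y values: none (0 points).
  x = 8: rhs = 5, matching y values: 9, 10 (2 points).
  x = 9: rhs = 7, matching y values: 8, 11 (2 points).
  x = 10: rhs = 6, matching y values: 5, 14 (2 points).
  x = 11: rhs = 8, matching y values: none (0 points).
  x = 12: rhs = 0, matching y values: 0 (1 points).
  x = 13: rhs = 7, matching y values: 8, 11 (2 points).
  x = 14: rhs = 16, matching y values: 4, 15 (2 points).
  x = 15: rhs = 14, matching y values: none (0 points).
  x = 16: rhs = 7, matching y values: 8, 11 (2 points).
  x = 17: rhs = 1, matching y values: 1, 18 (2 points).
  x = 18: rhs = 2, matching y values: none (0 points).
Total affine count: 25.
Full point count |E(F_19)| = 25 + 1 = 26.
Hasse bound: |26 − (19+1)| = |6| = 6 ≤ 2√19 ≈ 8.7178 ✓.


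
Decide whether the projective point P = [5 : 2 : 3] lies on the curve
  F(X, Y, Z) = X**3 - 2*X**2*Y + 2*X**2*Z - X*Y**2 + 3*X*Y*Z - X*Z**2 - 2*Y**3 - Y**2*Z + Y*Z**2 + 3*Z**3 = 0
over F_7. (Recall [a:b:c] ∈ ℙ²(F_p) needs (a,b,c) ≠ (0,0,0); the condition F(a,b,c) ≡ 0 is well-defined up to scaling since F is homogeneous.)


F(5,2,3) ≡ 5 (mod 7); P is NOT on the curve.

Evaluate F(5, 2, 3) term-by-term (mod 7).
  X**3 ↦ 1·125·1·1 = 125
  -2*X**2*Y ↦ -2·25·2·1 = -100
  2*X**2*Z ↦ 2·25·1·3 = 150
  -X*Y**2 ↦ -1·5·4·1 = -20
  3*X*Y*Z ↦ 3·5·2·3 = 90
  -X*Z**2 ↦ -1·5·1·9 = -45
  -2*Y**3 ↦ -2·1·8·1 = -16
  -Y**2*Z ↦ -1·1·4·3 = -12
  Y*Z**2 ↦ 1·1·2·9 = 18
  3*Z**3 ↦ 3·1·1·27 = 81
Sum: F(5, 2, 3) = (125) + (-100) + (150) + (-20) + (90) + (-45) + (-16) + (-12) + (18) + (81) = 271.
Reducing mod 7: 271 ≡ 5 (mod 7).
Since F(a, b, c) ≡ 5 ≠ 0 (mod 7), P does NOT lie on the curve.


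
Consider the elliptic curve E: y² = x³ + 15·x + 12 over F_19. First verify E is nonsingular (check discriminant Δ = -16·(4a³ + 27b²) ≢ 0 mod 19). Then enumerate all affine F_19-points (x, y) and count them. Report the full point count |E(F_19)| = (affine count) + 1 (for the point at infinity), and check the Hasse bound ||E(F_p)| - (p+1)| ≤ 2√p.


Affine points = {(1, 3), (1, 16), (7, 2), (7, 17), (8, 6), (8, 13), (11, 8), (11, 11), (12, 1), (12, 18), (16, 4), (16, 15)}; affine count = 12; |E(F_19)| = 13.

Discriminant check: Δ ∝ 4a³ + 27b² = 4·15³ + 27·12² = 4·3375 + 27·144 ≡ 3 (mod 19). Nonzero ⇒ E is nonsingular.
For each x ∈ F_19, compute rhs = x³ + 15·x + 12 mod 19, then count y ∈ F_19 with y² ≡ rhs.
  x = 0: rhs = 12, matching y values: none (0 points).
  x = 1: rhs = 9, matching y values: 3, 16 (2 points).
  x = 2: rhs = 12, matching y values: none (0 points).
  x = 3: rhs = 8, matching y values: none (0 points).
  x = 4: rhs = 3, matching y values: none (0 points).
  x = 5: rhs = 3, matching y values: none (0 points).
  x = 6: rhs = 14, matching y values: none (0 points).
  x = 7: rhs = 4, matching y values: 2, 17 (2 points).
  x = 8: rhs = 17, matching y values: 6, 13 (2 points).
  x = 9: rhs = 2, matching y values: none (0 points).
  x = 10: rhs = 3, matching y values: none (0 points).
  x = 11: rhs = 7, matching y values: 8, 11 (2 points).
  x = 12: rhs = 1, matching y values: 1, 18 (2 points).
  x = 13: rhs = 10, matching y values: none (0 points).
  x = 14: rhs = 2, matching y values: none (0 points).
  x = 15: rhs = 2, matching y values: none (0 points).
  x = 16: rhs = 16, matching y values: 4, 15 (2 points).
  x = 17: rhs = 12, matching y values: none (0 points).
  x = 18: rhs = 15, matching y values: none (0 points).
Total affine count: 12.
Full point count |E(F_19)| = 12 + 1 = 13.
Hasse bound: |13 − (19+1)| = |-7| = 7 ≤ 2√19 ≈ 8.7178 ✓.


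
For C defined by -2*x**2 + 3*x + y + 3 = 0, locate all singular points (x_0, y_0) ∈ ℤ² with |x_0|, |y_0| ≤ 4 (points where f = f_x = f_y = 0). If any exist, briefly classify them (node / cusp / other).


No singular points in the scanned grid; C is smooth there.

Compute partial derivatives:
  f_x = 3 - 4*x.
  f_y = 1.
f_y = 1 is a nonzero constant, so f_y never vanishes: no point (x, y) can satisfy f = f_x = f_y = 0. In particular no (x, y) ∈ {−4, ..., 4}² is singular; the curve is smooth.


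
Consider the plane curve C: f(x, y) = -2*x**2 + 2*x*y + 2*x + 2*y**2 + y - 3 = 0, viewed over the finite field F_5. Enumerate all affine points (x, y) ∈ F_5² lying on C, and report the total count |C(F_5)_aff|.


Affine F_5-points: {(0, 1), (2, 1), (2, 4), (3, 0), (3, 4)}; count = 5.

For each of the 25 pairs (x, y) ∈ F_5², evaluate f(x, y) mod 5. Record the zeros.
  x = 0: [0↦2, 1↦0, 2↦2, 3↦3, 4↦3]  zeros at y ∈ {1}
  x = 1: [0↦2, 1↦2, 2↦1, 3↦4, 4↦1]  zeros at y ∈ ∅
  x = 2: [0↦3, 1↦0, 2↦1, 3↦1, 4↦0]  zeros at y ∈ {1, 4}
  x = 3: [0↦0, 1↦4, 2↦2, 3↦4, 4↦0]  zeros at y ∈ {0, 4}
  x = 4: [0↦3, 1↦4, 2↦4, 3↦3, 4↦1]  zeros at y ∈ ∅
Collecting zeros: affine points = {(0, 1), (2, 1), (2, 4), (3, 0), (3, 4)}.
Total count |C(F_5)_aff| = 5.


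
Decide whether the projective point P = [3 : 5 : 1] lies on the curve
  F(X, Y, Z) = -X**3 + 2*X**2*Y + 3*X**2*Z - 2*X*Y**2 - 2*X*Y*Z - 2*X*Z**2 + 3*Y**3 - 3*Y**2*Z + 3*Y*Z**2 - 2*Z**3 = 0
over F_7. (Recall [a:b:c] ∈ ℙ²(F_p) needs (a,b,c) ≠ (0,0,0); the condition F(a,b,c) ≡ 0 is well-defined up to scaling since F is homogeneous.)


F(3,5,1) ≡ 0 (mod 7); P is on the curve.

Evaluate F(3, 5, 1) term-by-term (mod 7).
  -X**3 ↦ -1·27·1·1 = -27
  2*X**2*Y ↦ 2·9·5·1 = 90
  3*X**2*Z ↦ 3·9·1·1 = 27
  -2*X*Y**2 ↦ -2·3·25·1 = -150
  -2*X*Y*Z ↦ -2·3·5·1 = -30
  -2*X*Z**2 ↦ -2·3·1·1 = -6
  3*Y**3 ↦ 3·1·125·1 = 375
  -3*Y**2*Z ↦ -3·1·25·1 = -75
  3*Y*Z**2 ↦ 3·1·5·1 = 15
  -2*Z**3 ↦ -2·1·1·1 = -2
Sum: F(3, 5, 1) = (-27) + (90) + (27) + (-150) + (-30) + (-6) + (375) + (-75) + (15) + (-2) = 217.
Reducing mod 7: 217 ≡ 0 (mod 7).
Since F(a, b, c) ≡ 0 (mod 7), P lies on the curve.


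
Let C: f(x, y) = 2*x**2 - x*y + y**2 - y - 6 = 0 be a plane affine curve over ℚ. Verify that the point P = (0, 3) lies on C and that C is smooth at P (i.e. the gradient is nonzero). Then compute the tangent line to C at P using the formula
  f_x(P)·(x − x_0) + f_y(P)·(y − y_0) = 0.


Tangent line at P: -3*x + 5*y - 15 = 0.

Step 1: f(0, 3) = 0, so P lies on C.
Step 2: partial derivatives
  f_x(x, y) = 4*x - y, f_y(x, y) = -x + 2*y - 1.
  f_x(P) = -3, f_y(P) = 5 (gradient nonzero, so P is smooth).
Step 3: tangent line at P: -3·(x − 0) + 5·(y − 3) = 0.
Expanding: -3*x + 5*y - 15 = 0.


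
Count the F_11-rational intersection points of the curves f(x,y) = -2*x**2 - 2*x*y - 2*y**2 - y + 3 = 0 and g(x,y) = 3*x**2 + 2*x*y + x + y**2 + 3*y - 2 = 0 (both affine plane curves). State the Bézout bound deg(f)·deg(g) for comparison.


Common zeros: ∅; count = 0; Bézout bound = 4.

deg(f) = 2, deg(g) = 2, so Bézout bound = 4.
Scan x ∈ F_11. For each x, list the y ∈ F_11 with f(x, y) ≡ 0 and those with g(x, y) ≡ 0 (mod 11); the common zeros in that column are the intersection.
  x = 0: f ≡ 0 at y ∈ {1, 4}; g ≡ 0 at y ∈ ∅; common: ∅.
  x = 1: f ≡ 0 at y ∈ ∅; g ≡ 0 at y ∈ ∅; common: ∅.
  x = 2: f ≡ 0 at y ∈ ∅; g ≡ 0 at y ∈ {7, 8}; common: ∅.
  x = 3: f ≡ 0 at y ∈ ∅; g ≡ 0 at y ∈ ∅; common: ∅.
  x = 4: f ≡ 0 at y ∈ {2, 10}; g ≡ 0 at y ∈ {4, 7}; common: ∅.
  x = 5: f ≡ 0 at y ∈ {2, 9}; g ≡ 0 at y ∈ {10}; common: ∅.
  x = 6: f ≡ 0 at y ∈ ∅; g ≡ 0 at y ∈ ∅; common: ∅.
  x = 7: f ≡ 0 at y ∈ {4, 5}; g ≡ 0 at y ∈ {8}; common: ∅.
  x = 8: f ≡ 0 at y ∈ {9, 10}; g ≡ 0 at y ∈ {0, 3}; common: ∅.
  x = 9: f ≡ 0 at y ∈ ∅; g ≡ 0 at y ∈ ∅; common: ∅.
  x = 10: f ≡ 0 at y ∈ {1, 5}; g ≡ 0 at y ∈ {0, 10}; common: ∅.
Collecting: common zeros = ∅, so the count is 0.
Comparison with the Bézout bound: 0 ≤ 4 = deg(f)·deg(g), as expected for curves with no common component (the affine F_11-count falls short of the bound because intersections may lie at infinity, over extension fields, or carry multiplicity).


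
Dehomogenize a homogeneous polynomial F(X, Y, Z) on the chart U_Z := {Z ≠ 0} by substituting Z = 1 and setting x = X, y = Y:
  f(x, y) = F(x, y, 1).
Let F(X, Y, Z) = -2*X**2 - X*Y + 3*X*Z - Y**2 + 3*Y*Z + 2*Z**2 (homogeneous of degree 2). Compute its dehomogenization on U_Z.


f(x, y) = -2*x**2 - x*y + 3*x - y**2 + 3*y + 2

On U_Z we set Z = 1. Each monomial c·X^i·Y^j·Z^k in F becomes c·x^i·y^j·1^k = c·x^i·y^j.
Substituting Z = 1: F(X, Y, 1) = -2*x**2 - x*y + 3*x - y**2 + 3*y + 2.
Note: deg(f) ≤ deg(F) = 2; strict inequality happens when F is divisible by Z (lost terms).


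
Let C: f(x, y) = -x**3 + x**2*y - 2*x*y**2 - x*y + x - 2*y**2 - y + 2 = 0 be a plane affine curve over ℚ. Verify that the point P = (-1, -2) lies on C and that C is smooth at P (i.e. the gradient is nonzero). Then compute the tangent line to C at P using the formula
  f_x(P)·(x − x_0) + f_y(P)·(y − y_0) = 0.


Tangent line at P: -4*x + y - 2 = 0.

Step 1: f(-1, -2) = 0, so P lies on C.
Step 2: partial derivatives
  f_x(x, y) = -3*x**2 + 2*x*y - 2*y**2 - y + 1, f_y(x, y) = x**2 - 4*x*y - x - 4*y - 1.
  f_x(P) = -4, f_y(P) = 1 (gradient nonzero, so P is smooth).
Step 3: tangent line at P: -4·(x − -1) + 1·(y − -2) = 0.
Expanding: -4*x + y - 2 = 0.


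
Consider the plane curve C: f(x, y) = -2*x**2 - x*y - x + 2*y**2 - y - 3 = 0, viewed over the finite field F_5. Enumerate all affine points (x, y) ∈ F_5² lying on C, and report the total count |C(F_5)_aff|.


Affine F_5-points: {(0, 4)}; count = 1.

For each of the 25 pairs (x, y) ∈ F_5², evaluate f(x, y) mod 5. Record the zeros.
  x = 0: [0↦2, 1↦3, 2↦3, 3↦2, 4↦0]  zeros at y ∈ {4}
  x = 1: [0↦4, 1↦4, 2↦3, 3↦1, 4↦3]  zeros at y ∈ ∅
  x = 2: [0↦2, 1↦1, 2↦4, 3↦1, 4↦2]  zeros at y ∈ ∅
  x = 3: [0↦1, 1↦4, 2↦1, 3↦2, 4↦2]  zeros at y ∈ ∅
  x = 4: [0↦1, 1↦3, 2↦4, 3↦4, 4↦3]  zeros at y ∈ ∅
Collecting zeros: affine points = {(0, 4)}.
Total count |C(F_5)_aff| = 1.


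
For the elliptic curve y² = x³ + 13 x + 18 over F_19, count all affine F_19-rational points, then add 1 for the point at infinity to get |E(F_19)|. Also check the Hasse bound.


Affine points = {(4, 1), (4, 18), (8, 8), (8, 11), (9, 3), (9, 16), (13, 3), (13, 16), (15, 4), (15, 15), (16, 3), (16, 16), (18, 2), (18, 17)}; affine count = 14; |E(F_19)| = 15.

Discriminant check: Δ ∝ 4a³ + 27b² = 4·13³ + 27·18² = 4·2197 + 27·324 ≡ 18 (mod 19). Nonzero ⇒ E is nonsingular.
For each x ∈ F_19, compute rhs = x³ + 13·x + 18 mod 19, then count y ∈ F_19 with y² ≡ rhs.
  x = 0: rhs = 18, matching y values: none (0 points).
  x = 1: rhs = 13, matching y values: none (0 points).
  x = 2: rhs = 14, matching y values: none (0 points).
  x = 3: rhs = 8, matching y values: none (0 points).
  x = 4: rhs = 1, matching y values: 1, 18 (2 points).
  x = 5: rhs = 18, matching y values: none (0 points).
  x = 6: rhs = 8, matching y values: none (0 points).
  x = 7: rhs = 15, matching y values: none (0 points).
  x = 8: rhs = 7, matching y values: 8, 11 (2 points).
  x = 9: rhs = 9, matching y values: 3, 16 (2 points).
  x = 10: rhs = 8, matching y values: none (0 points).
  x = 11: rhs = 10, matching y values: none (0 points).
  x = 12: rhs = 2, matching y values: none (0 points).
  x = 13: rhs = 9, matching y values: 3, 16 (2 points).
  x = 14: rhs = 18, matching y values: none (0 points).
  x = 15: rhs = 16, matching y values: 4, 15 (2 points).
  x = 16: rhs = 9, matching y values: 3, 16 (2 points).
  x = 17: rhs = 3, matching y values: none (0 points).
  x = 18: rhs = 4, matching y values: 2, 17 (2 points).
Total affine count: 14.
Full point count |E(F_19)| = 14 + 1 = 15.
Hasse bound: |15 − (19+1)| = |-5| = 5 ≤ 2√19 ≈ 8.7178 ✓.


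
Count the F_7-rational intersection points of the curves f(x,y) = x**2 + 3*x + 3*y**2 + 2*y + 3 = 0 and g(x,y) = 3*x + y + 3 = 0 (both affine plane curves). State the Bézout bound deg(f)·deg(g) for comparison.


Common zeros: {(2, 5)}; count = 1; Bézout bound = 2.

deg(f) = 2, deg(g) = 1, so Bézout bound = 2.
Scan x ∈ F_7. For each x, list the y ∈ F_7 with f(x, y) ≡ 0 and those with g(x, y) ≡ 0 (mod 7); the common zeros in that column are the intersection.
  x = 0: f ≡ 0 at y ∈ ∅; g ≡ 0 at y ∈ {4}; common: ∅.
  x = 1: f ≡ 0 at y ∈ {0, 4}; g ≡ 0 at y ∈ {1}; common: ∅.
  x = 2: f ≡ 0 at y ∈ {5, 6}; g ≡ 0 at y ∈ {5}; common: {5}.
  x = 3: f ≡ 0 at y ∈ {0, 4}; g ≡ 0 at y ∈ {2}; common: ∅.
  x = 4: f ≡ 0 at y ∈ ∅; g ≡ 0 at y ∈ {6}; common: ∅.
  x = 5: f ≡ 0 at y ∈ ∅; g ≡ 0 at y ∈ {3}; common: ∅.
  x = 6: f ≡ 0 at y ∈ ∅; g ≡ 0 at y ∈ {0}; common: ∅.
Collecting: common zeros = {(2, 5)}, so the count is 1.
Comparison with the Bézout bound: 1 ≤ 2 = deg(f)·deg(g), as expected for curves with no common component (the affine F_7-count falls short of the bound because intersections may lie at infinity, over extension fields, or carry multiplicity).


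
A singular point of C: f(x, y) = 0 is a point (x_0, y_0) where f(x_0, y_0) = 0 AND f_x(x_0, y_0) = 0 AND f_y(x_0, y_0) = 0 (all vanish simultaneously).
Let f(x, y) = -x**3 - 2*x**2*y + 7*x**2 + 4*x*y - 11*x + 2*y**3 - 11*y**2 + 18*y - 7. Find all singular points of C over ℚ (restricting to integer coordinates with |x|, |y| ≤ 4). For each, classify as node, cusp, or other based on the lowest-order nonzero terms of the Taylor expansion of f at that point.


Singular points: {(1, 2)}; classification: cusp.

Compute partial derivatives:
  f_x = -3*x**2 - 4*x*y + 14*x + 4*y - 11.
  f_y = -2*x**2 + 4*x + 6*y**2 - 22*y + 18.
Scan x_0 ∈ {−4, ..., 4}. For each x_0, f_y(x_0, y) is a polynomial in y; find its integer roots y ∈ {−4, ..., 4}, then test f_x and f at those candidates.
  x = -4: f_y(-4, y) = 6*y**2 - 22*y - 30; no integer root y with |y| ≤ 4.
  x = -3: f_y(-3, y) = 6*y**2 - 22*y - 12; no integer root y with |y| ≤ 4.
  x = -2: f_y(-2, y) = 6*y**2 - 22*y + 2; no integer root y with |y| ≤ 4.
  x = -1: f_y(-1, y) = 6*y**2 - 22*y + 12; vanishes at y ∈ {3}. (-1, 3): f_x = -4 ≠ 0.
  x = 0: f_y(0, y) = 6*y**2 - 22*y + 18; no integer root y with |y| ≤ 4.
  x = 1: f_y(1, y) = 6*y**2 - 22*y + 20; vanishes at y ∈ {2}. (1, 2): f_x = 0, f = 0 — SINGULAR.
  x = 2: f_y(2, y) = 6*y**2 - 22*y + 18; no integer root y with |y| ≤ 4.
  x = 3: f_y(3, y) = 6*y**2 - 22*y + 12; vanishes at y ∈ {3}. (3, 3): f_x = -20 ≠ 0.
  x = 4: f_y(4, y) = 6*y**2 - 22*y + 2; no integer root y with |y| ≤ 4.
Only singular point on the grid: (1, 2).
Classify: substitute x = 1 + u, y = 2 + v and expand: f = -u**3 - 2*u**2*v + 2*v**3 + v**2.
No constant or linear terms (consistent with a singular point). Quadratic part: v**2. Cubic part: -u**3 - 2*u**2*v + 2*v**3.
The quadratic part v**2 is a perfect square, so there is a single (double) tangent line v = 0, i.e. y = 2. Restricting the cubic part to that line (v = 0) leaves -u**3 ≠ 0, so f is not divisible by v and the branch is v² ≈ u**3 to lowest order — this is a cusp.
Classification: cusp.


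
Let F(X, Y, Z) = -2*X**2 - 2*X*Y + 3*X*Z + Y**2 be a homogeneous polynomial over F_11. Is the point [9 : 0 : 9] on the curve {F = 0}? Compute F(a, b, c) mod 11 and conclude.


F(9,0,9) ≡ 4 (mod 11); P is NOT on the curve.

Evaluate F(9, 0, 9) term-by-term (mod 11).
  -2*X**2 ↦ -2·81·1·1 = -162
  -2*X*Y ↦ -2·9·0·1 = 0
  3*X*Z ↦ 3·9·1·9 = 243
  Y**2 ↦ 1·1·0·1 = 0
Sum: F(9, 0, 9) = (-162) + (0) + (243) + (0) = 81.
Reducing mod 11: 81 ≡ 4 (mod 11).
Since F(a, b, c) ≡ 4 ≠ 0 (mod 11), P does NOT lie on the curve.


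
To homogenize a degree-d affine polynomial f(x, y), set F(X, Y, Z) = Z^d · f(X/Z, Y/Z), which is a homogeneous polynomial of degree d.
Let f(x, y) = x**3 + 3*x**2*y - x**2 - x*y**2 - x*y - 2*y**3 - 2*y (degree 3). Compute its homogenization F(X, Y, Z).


F(X, Y, Z) = X**3 + 3*X**2*Y - X**2*Z - X*Y**2 - X*Y*Z - 2*Y**3 - 2*Y*Z**2

deg(f) = 3.
Substitute x = X/Z, y = Y/Z into f, then multiply by Z^3.
  monomial 1·x^3·y^0 ↦ 1·X^3·Y^0·Z^0.
  monomial 3·x^2·y^1 ↦ 3·X^2·Y^1·Z^0.
  monomial -1·x^2·y^0 ↦ -1·X^2·Y^0·Z^1.
  monomial -1·x^1·y^2 ↦ -1·X^1·Y^2·Z^0.
  monomial -1·x^1·y^1 ↦ -1·X^1·Y^1·Z^1.
  monomial -2·x^0·y^3 ↦ -2·X^0·Y^3·Z^0.
  monomial -2·x^0·y^1 ↦ -2·X^0·Y^1·Z^2.
Collecting: F(X, Y, Z) = X**3 + 3*X**2*Y - X**2*Z - X*Y**2 - X*Y*Z - 2*Y**3 - 2*Y*Z**2.


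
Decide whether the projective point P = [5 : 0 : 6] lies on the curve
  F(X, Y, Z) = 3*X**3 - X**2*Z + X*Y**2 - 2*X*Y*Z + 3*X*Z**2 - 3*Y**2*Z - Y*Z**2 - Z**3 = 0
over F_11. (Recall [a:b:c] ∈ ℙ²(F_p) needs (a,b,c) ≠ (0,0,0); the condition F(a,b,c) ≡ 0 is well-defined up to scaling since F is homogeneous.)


F(5,0,6) ≡ 10 (mod 11); P is NOT on the curve.

Evaluate F(5, 0, 6) term-by-term (mod 11).
  3*X**3 ↦ 3·125·1·1 = 375
  -X**2*Z ↦ -1·25·1·6 = -150
  X*Y**2 ↦ 1·5·0·1 = 0
  -2*X*Y*Z ↦ -2·5·0·6 = 0
  3*X*Z**2 ↦ 3·5·1·36 = 540
  -3*Y**2*Z ↦ -3·1·0·6 = 0
  -Y*Z**2 ↦ -1·1·0·36 = 0
  -Z**3 ↦ -1·1·1·216 = -216
Sum: F(5, 0, 6) = (375) + (-150) + (0) + (0) + (540) + (0) + (0) + (-216) = 549.
Reducing mod 11: 549 ≡ 10 (mod 11).
Since F(a, b, c) ≡ 10 ≠ 0 (mod 11), P does NOT lie on the curve.


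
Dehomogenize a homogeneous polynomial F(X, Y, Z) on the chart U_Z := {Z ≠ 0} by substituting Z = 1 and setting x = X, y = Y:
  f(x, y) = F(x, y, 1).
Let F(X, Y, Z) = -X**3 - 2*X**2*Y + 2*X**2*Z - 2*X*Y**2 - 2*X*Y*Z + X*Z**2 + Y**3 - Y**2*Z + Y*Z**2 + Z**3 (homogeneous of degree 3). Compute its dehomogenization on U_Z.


f(x, y) = -x**3 - 2*x**2*y + 2*x**2 - 2*x*y**2 - 2*x*y + x + y**3 - y**2 + y + 1

On U_Z we set Z = 1. Each monomial c·X^i·Y^j·Z^k in F becomes c·x^i·y^j·1^k = c·x^i·y^j.
Substituting Z = 1: F(X, Y, 1) = -x**3 - 2*x**2*y + 2*x**2 - 2*x*y**2 - 2*x*y + x + y**3 - y**2 + y + 1.
Note: deg(f) ≤ deg(F) = 3; strict inequality happens when F is divisible by Z (lost terms).


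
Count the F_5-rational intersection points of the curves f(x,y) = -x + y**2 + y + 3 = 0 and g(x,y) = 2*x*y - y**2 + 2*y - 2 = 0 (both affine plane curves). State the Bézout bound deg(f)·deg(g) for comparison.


Common zeros: {(0, 3)}; count = 1; Bézout bound = 4.

deg(f) = 2, deg(g) = 2, so Bézout bound = 4.
Scan x ∈ F_5. For each x, list the y ∈ F_5 with f(x, y) ≡ 0 and those with g(x, y) ≡ 0 (mod 5); the common zeros in that column are the intersection.
  x = 0: f ≡ 0 at y ∈ {1, 3}; g ≡ 0 at y ∈ {3, 4}; common: {3}.
  x = 1: f ≡ 0 at y ∈ ∅; g ≡ 0 at y ∈ ∅; common: ∅.
  x = 2: f ≡ 0 at y ∈ ∅; g ≡ 0 at y ∈ ∅; common: ∅.
  x = 3: f ≡ 0 at y ∈ {0, 4}; g ≡ 0 at y ∈ {1, 2}; common: ∅.
  x = 4: f ≡ 0 at y ∈ {2}; g ≡ 0 at y ∈ ∅; common: ∅.
Collecting: common zeros = {(0, 3)}, so the count is 1.
Comparison with the Bézout bound: 1 ≤ 4 = deg(f)·deg(g), as expected for curves with no common component (the affine F_5-count falls short of the bound because intersections may lie at infinity, over extension fields, or carry multiplicity).


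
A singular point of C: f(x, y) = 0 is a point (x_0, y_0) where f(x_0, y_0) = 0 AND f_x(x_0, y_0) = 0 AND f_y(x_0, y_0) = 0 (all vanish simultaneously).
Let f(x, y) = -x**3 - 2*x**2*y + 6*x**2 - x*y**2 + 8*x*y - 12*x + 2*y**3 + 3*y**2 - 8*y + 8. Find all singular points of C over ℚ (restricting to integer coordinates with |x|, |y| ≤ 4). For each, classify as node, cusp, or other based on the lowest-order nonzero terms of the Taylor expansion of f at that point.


Singular points: {(2, 0)}; classification: cusp.

Compute partial derivatives:
  f_x = -3*x**2 - 4*x*y + 12*x - y**2 + 8*y - 12.
  f_y = -2*x**2 - 2*x*y + 8*x + 6*y**2 + 6*y - 8.
Scan x_0 ∈ {−4, ..., 4}. For each x_0, f_y(x_0, y) is a polynomial in y; find its integer roots y ∈ {−4, ..., 4}, then test f_x and f at those candidates.
  x = -4: f_y(-4, y) = 6*y**2 + 14*y - 72; no integer root y with |y| ≤ 4.
  x = -3: f_y(-3, y) = 6*y**2 + 12*y - 50; no integer root y with |y| ≤ 4.
  x = -2: f_y(-2, y) = 6*y**2 + 10*y - 32; no integer root y with |y| ≤ 4.
  x = -1: f_y(-1, y) = 6*y**2 + 8*y - 18; no integer root y with |y| ≤ 4.
  x = 0: f_y(0, y) = 6*y**2 + 6*y - 8; no integer root y with |y| ≤ 4.
  x = 1: f_y(1, y) = 6*y**2 + 4*y - 2; vanishes at y ∈ {-1}. (1, -1): f_x = -8 ≠ 0.
  x = 2: f_y(2, y) = 6*y**2 + 2*y; vanishes at y ∈ {0}. (2, 0): f_x = 0, f = 0 — SINGULAR.
  x = 3: f_y(3, y) = 6*y**2 - 2; no integer root y with |y| ≤ 4.
  x = 4: f_y(4, y) = 6*y**2 - 2*y - 8; vanishes at y ∈ {-1}. (4, -1): f_x = -5 ≠ 0.
Only singular point on the grid: (2, 0).
Classify: substitute x = 2 + u, y = 0 + v and expand: f = -u**3 - 2*u**2*v - u*v**2 + 2*v**3 + v**2.
No constant or linear terms (consistent with a singular point). Quadratic part: v**2. Cubic part: -u**3 - 2*u**2*v - u*v**2 + 2*v**3.
The quadratic part v**2 is a perfect square, so there is a single (double) tangent line v = 0, i.e. y = 0. Restricting the cubic part to that line (v = 0) leaves -u**3 ≠ 0, so f is not divisible by v and the branch is v² ≈ u**3 to lowest order — this is a cusp.
Classification: cusp.


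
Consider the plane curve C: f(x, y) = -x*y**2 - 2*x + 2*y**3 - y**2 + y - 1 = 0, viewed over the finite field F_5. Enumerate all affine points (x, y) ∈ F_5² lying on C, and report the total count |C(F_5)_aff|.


Affine F_5-points: {(0, 4), (2, 0), (2, 1), (2, 3), (3, 2)}; count = 5.

For each of the 25 pairs (x, y) ∈ F_5², evaluate f(x, y) mod 5. Record the zeros.
  x = 0: [0↦4, 1↦1, 2↦3, 3↦2, 4↦0]  zeros at y ∈ {4}
  x = 1: [0↦2, 1↦3, 2↦2, 3↦1, 4↦2]  zeros at y ∈ ∅
  x = 2: [0↦0, 1↦0, 2↦1, 3↦0, 4↦4]  zeros at y ∈ {0, 1, 3}
  x = 3: [0↦3, 1↦2, 2↦0, 3↦4, 4↦1]  zeros at y ∈ {2}
  x = 4: [0↦1, 1↦4, 2↦4, 3↦3, 4↦3]  zeros at y ∈ ∅
Collecting zeros: affine points = {(0, 4), (2, 0), (2, 1), (2, 3), (3, 2)}.
Total count |C(F_5)_aff| = 5.


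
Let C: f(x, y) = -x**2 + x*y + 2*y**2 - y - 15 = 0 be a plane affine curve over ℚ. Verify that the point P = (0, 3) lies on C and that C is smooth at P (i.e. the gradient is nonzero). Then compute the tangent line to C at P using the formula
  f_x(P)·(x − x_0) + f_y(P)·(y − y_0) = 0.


Tangent line at P: 3*x + 11*y - 33 = 0.

Step 1: f(0, 3) = 0, so P lies on C.
Step 2: partial derivatives
  f_x(x, y) = -2*x + y, f_y(x, y) = x + 4*y - 1.
  f_x(P) = 3, f_y(P) = 11 (gradient nonzero, so P is smooth).
Step 3: tangent line at P: 3·(x − 0) + 11·(y − 3) = 0.
Expanding: 3*x + 11*y - 33 = 0.


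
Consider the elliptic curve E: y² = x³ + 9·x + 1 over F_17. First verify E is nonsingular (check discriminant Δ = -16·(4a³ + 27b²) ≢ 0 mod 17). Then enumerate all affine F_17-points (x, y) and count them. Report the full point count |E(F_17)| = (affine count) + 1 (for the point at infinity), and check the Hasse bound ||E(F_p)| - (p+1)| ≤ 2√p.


Affine points = {(0, 1), (0, 16), (3, 2), (3, 15), (4, 4), (4, 13), (5, 1), (5, 16), (6, 4), (6, 13), (7, 4), (7, 13), (12, 1), (12, 16), (14, 7), (14, 10), (15, 3), (15, 14), (16, 5), (16, 12)}; affine count = 20; |E(F_17)| = 21.

Discriminant check: Δ ∝ 4a³ + 27b² = 4·9³ + 27·1² = 4·729 + 27·1 ≡ 2 (mod 17). Nonzero ⇒ E is nonsingular.
For each x ∈ F_17, compute rhs = x³ + 9·x + 1 mod 17, then count y ∈ F_17 with y² ≡ rhs.
  x = 0: rhs = 1, matching y values: 1, 16 (2 points).
  x = 1: rhs = 11, matching y values: none (0 points).
  x = 2: rhs = 10, matching y values: none (0 points).
  x = 3: rhs = 4, matching y values: 2, 15 (2 points).
  x = 4: rhs = 16, matching y values: 4, 13 (2 points).
  x = 5: rhs = 1, matching y values: 1, 16 (2 points).
  x = 6: rhs = 16, matching y values: 4, 13 (2 points).
  x = 7: rhs = 16, matching y values: 4, 13 (2 points).
  x = 8: rhs = 7, matching y values: none (0 points).
  x = 9: rhs = 12, matching y values: none (0 points).
  x = 10: rhs = 3, matching y values: none (0 points).
  x = 11: rhs = 3, matching y values: none (0 points).
  x = 12: rhs = 1, matching y values: 1, 16 (2 points).
  x = 13: rhs = 3, matching y values: none (0 points).
  x = 14: rhs = 15, matching y values: 7, 10 (2 points).
  x = 15: rhs = 9, matching y values: 3, 14 (2 points).
  x = 16: rhs = 8, matching y values: 5, 12 (2 points).
Total affine count: 20.
Full point count |E(F_17)| = 20 + 1 = 21.
Hasse bound: |21 − (17+1)| = |3| = 3 ≤ 2√17 ≈ 8.2462 ✓.
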